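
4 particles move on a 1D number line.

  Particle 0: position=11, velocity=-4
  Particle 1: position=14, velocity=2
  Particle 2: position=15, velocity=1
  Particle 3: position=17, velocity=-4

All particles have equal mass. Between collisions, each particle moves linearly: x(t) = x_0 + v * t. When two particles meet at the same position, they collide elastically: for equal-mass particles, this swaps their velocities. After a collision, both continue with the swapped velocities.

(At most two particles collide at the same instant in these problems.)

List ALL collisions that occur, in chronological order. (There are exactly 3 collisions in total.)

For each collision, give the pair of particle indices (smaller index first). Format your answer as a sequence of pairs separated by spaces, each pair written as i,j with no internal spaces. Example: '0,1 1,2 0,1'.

Answer: 2,3 1,2 2,3

Derivation:
Collision at t=2/5: particles 2 and 3 swap velocities; positions: p0=47/5 p1=74/5 p2=77/5 p3=77/5; velocities now: v0=-4 v1=2 v2=-4 v3=1
Collision at t=1/2: particles 1 and 2 swap velocities; positions: p0=9 p1=15 p2=15 p3=31/2; velocities now: v0=-4 v1=-4 v2=2 v3=1
Collision at t=1: particles 2 and 3 swap velocities; positions: p0=7 p1=13 p2=16 p3=16; velocities now: v0=-4 v1=-4 v2=1 v3=2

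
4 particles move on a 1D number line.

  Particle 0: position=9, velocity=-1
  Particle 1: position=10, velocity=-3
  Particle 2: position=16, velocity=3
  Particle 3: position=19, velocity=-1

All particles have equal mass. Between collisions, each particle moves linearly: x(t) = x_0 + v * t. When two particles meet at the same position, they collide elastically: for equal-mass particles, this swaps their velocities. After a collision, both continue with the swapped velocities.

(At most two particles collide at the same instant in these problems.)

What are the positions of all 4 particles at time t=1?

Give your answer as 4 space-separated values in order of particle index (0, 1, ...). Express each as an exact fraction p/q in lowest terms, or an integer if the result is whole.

Collision at t=1/2: particles 0 and 1 swap velocities; positions: p0=17/2 p1=17/2 p2=35/2 p3=37/2; velocities now: v0=-3 v1=-1 v2=3 v3=-1
Collision at t=3/4: particles 2 and 3 swap velocities; positions: p0=31/4 p1=33/4 p2=73/4 p3=73/4; velocities now: v0=-3 v1=-1 v2=-1 v3=3
Advance to t=1 (no further collisions before then); velocities: v0=-3 v1=-1 v2=-1 v3=3; positions = 7 8 18 19

Answer: 7 8 18 19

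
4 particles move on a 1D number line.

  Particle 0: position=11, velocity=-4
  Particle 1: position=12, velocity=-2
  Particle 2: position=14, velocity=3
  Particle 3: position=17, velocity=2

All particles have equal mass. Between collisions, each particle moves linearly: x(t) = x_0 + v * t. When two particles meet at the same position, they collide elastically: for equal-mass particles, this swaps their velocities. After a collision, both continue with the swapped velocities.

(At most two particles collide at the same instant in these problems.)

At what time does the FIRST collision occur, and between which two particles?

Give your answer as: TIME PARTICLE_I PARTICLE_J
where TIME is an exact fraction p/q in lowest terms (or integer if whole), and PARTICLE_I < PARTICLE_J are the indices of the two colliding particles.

Answer: 3 2 3

Derivation:
Pair (0,1): pos 11,12 vel -4,-2 -> not approaching (rel speed -2 <= 0)
Pair (1,2): pos 12,14 vel -2,3 -> not approaching (rel speed -5 <= 0)
Pair (2,3): pos 14,17 vel 3,2 -> gap=3, closing at 1/unit, collide at t=3
Earliest collision: t=3 between 2 and 3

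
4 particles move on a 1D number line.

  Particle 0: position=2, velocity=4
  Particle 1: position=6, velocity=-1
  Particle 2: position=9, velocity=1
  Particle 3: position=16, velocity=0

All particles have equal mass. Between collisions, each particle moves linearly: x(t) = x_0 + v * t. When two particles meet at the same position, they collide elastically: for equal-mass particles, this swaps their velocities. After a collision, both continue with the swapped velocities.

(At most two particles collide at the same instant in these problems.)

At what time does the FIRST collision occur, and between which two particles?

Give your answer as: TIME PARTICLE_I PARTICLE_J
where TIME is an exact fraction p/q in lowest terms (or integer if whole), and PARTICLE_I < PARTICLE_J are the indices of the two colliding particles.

Answer: 4/5 0 1

Derivation:
Pair (0,1): pos 2,6 vel 4,-1 -> gap=4, closing at 5/unit, collide at t=4/5
Pair (1,2): pos 6,9 vel -1,1 -> not approaching (rel speed -2 <= 0)
Pair (2,3): pos 9,16 vel 1,0 -> gap=7, closing at 1/unit, collide at t=7
Earliest collision: t=4/5 between 0 and 1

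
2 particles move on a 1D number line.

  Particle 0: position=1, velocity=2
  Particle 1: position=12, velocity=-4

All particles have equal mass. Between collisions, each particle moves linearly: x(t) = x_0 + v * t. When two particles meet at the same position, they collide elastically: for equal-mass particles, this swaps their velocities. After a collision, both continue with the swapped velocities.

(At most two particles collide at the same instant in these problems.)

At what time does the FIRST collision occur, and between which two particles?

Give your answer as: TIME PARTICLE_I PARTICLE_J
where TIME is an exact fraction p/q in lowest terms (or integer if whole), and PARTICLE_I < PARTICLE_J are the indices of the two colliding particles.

Pair (0,1): pos 1,12 vel 2,-4 -> gap=11, closing at 6/unit, collide at t=11/6
Earliest collision: t=11/6 between 0 and 1

Answer: 11/6 0 1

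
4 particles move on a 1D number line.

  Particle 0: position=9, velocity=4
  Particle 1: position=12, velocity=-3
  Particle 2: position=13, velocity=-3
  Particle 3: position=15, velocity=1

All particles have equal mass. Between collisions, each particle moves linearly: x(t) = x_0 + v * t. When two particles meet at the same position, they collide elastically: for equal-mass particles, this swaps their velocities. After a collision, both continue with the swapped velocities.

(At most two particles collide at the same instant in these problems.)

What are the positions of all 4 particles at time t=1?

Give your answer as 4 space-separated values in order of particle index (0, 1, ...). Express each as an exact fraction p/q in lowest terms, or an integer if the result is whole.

Collision at t=3/7: particles 0 and 1 swap velocities; positions: p0=75/7 p1=75/7 p2=82/7 p3=108/7; velocities now: v0=-3 v1=4 v2=-3 v3=1
Collision at t=4/7: particles 1 and 2 swap velocities; positions: p0=72/7 p1=79/7 p2=79/7 p3=109/7; velocities now: v0=-3 v1=-3 v2=4 v3=1
Advance to t=1 (no further collisions before then); velocities: v0=-3 v1=-3 v2=4 v3=1; positions = 9 10 13 16

Answer: 9 10 13 16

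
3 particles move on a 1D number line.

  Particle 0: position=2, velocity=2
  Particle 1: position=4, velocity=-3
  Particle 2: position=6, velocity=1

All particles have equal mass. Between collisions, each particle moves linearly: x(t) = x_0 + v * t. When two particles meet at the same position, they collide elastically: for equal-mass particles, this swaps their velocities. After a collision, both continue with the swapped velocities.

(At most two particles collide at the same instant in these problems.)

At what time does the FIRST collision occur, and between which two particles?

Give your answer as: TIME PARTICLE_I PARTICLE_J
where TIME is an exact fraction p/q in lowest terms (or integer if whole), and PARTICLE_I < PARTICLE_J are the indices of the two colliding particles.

Pair (0,1): pos 2,4 vel 2,-3 -> gap=2, closing at 5/unit, collide at t=2/5
Pair (1,2): pos 4,6 vel -3,1 -> not approaching (rel speed -4 <= 0)
Earliest collision: t=2/5 between 0 and 1

Answer: 2/5 0 1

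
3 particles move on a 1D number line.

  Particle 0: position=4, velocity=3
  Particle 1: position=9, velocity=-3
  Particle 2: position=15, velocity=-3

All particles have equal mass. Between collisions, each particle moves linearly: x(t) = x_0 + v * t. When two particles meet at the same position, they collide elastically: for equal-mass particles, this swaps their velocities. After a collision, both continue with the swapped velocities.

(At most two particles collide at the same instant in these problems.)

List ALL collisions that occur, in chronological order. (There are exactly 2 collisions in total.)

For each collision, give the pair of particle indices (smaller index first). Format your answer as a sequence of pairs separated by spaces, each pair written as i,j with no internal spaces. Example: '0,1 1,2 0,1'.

Collision at t=5/6: particles 0 and 1 swap velocities; positions: p0=13/2 p1=13/2 p2=25/2; velocities now: v0=-3 v1=3 v2=-3
Collision at t=11/6: particles 1 and 2 swap velocities; positions: p0=7/2 p1=19/2 p2=19/2; velocities now: v0=-3 v1=-3 v2=3

Answer: 0,1 1,2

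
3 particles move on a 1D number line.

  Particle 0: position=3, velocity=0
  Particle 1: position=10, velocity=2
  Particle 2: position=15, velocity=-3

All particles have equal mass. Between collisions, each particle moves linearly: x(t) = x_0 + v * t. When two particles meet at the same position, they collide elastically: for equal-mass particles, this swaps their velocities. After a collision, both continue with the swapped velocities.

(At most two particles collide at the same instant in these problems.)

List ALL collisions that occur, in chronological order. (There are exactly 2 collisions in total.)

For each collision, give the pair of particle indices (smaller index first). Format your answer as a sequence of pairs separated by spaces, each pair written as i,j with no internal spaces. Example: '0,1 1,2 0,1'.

Answer: 1,2 0,1

Derivation:
Collision at t=1: particles 1 and 2 swap velocities; positions: p0=3 p1=12 p2=12; velocities now: v0=0 v1=-3 v2=2
Collision at t=4: particles 0 and 1 swap velocities; positions: p0=3 p1=3 p2=18; velocities now: v0=-3 v1=0 v2=2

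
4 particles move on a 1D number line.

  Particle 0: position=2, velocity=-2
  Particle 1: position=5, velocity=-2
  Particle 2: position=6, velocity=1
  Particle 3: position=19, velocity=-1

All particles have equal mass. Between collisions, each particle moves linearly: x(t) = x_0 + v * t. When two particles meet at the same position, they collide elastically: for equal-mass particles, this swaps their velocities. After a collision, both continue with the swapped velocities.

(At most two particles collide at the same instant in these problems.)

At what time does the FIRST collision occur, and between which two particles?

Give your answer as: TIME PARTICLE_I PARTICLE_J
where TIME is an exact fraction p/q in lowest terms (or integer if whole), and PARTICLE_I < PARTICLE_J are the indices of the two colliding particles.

Answer: 13/2 2 3

Derivation:
Pair (0,1): pos 2,5 vel -2,-2 -> not approaching (rel speed 0 <= 0)
Pair (1,2): pos 5,6 vel -2,1 -> not approaching (rel speed -3 <= 0)
Pair (2,3): pos 6,19 vel 1,-1 -> gap=13, closing at 2/unit, collide at t=13/2
Earliest collision: t=13/2 between 2 and 3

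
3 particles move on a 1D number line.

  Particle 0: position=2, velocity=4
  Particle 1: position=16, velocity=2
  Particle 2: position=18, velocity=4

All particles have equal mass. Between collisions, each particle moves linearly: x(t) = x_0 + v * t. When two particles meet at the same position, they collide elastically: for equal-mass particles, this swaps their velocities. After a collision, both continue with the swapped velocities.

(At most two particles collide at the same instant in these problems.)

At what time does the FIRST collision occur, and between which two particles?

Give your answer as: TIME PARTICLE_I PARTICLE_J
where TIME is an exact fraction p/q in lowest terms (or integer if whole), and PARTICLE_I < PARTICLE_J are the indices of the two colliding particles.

Answer: 7 0 1

Derivation:
Pair (0,1): pos 2,16 vel 4,2 -> gap=14, closing at 2/unit, collide at t=7
Pair (1,2): pos 16,18 vel 2,4 -> not approaching (rel speed -2 <= 0)
Earliest collision: t=7 between 0 and 1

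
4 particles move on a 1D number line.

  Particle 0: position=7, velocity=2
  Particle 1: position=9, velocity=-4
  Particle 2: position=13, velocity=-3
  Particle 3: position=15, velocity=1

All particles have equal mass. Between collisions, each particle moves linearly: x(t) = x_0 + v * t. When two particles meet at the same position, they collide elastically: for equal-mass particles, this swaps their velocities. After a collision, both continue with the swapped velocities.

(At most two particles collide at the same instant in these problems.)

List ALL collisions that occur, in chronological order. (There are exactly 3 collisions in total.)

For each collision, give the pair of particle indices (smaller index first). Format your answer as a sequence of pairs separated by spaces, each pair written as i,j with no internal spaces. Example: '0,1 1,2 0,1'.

Answer: 0,1 1,2 2,3

Derivation:
Collision at t=1/3: particles 0 and 1 swap velocities; positions: p0=23/3 p1=23/3 p2=12 p3=46/3; velocities now: v0=-4 v1=2 v2=-3 v3=1
Collision at t=6/5: particles 1 and 2 swap velocities; positions: p0=21/5 p1=47/5 p2=47/5 p3=81/5; velocities now: v0=-4 v1=-3 v2=2 v3=1
Collision at t=8: particles 2 and 3 swap velocities; positions: p0=-23 p1=-11 p2=23 p3=23; velocities now: v0=-4 v1=-3 v2=1 v3=2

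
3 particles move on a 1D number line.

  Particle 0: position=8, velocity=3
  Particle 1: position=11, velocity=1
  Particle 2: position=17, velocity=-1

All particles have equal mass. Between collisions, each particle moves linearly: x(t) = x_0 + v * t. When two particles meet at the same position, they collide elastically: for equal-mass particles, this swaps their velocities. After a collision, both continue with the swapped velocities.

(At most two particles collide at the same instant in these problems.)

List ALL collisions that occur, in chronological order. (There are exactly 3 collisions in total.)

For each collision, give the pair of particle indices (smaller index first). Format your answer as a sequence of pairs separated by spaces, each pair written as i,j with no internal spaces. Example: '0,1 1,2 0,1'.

Answer: 0,1 1,2 0,1

Derivation:
Collision at t=3/2: particles 0 and 1 swap velocities; positions: p0=25/2 p1=25/2 p2=31/2; velocities now: v0=1 v1=3 v2=-1
Collision at t=9/4: particles 1 and 2 swap velocities; positions: p0=53/4 p1=59/4 p2=59/4; velocities now: v0=1 v1=-1 v2=3
Collision at t=3: particles 0 and 1 swap velocities; positions: p0=14 p1=14 p2=17; velocities now: v0=-1 v1=1 v2=3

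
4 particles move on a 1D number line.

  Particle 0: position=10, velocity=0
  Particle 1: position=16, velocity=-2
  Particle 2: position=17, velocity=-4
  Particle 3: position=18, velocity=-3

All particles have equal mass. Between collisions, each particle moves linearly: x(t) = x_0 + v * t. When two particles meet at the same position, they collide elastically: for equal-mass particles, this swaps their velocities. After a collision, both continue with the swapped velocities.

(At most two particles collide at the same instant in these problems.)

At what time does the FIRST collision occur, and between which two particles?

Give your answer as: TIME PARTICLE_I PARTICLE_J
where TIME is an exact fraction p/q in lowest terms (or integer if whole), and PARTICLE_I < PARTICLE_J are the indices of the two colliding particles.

Answer: 1/2 1 2

Derivation:
Pair (0,1): pos 10,16 vel 0,-2 -> gap=6, closing at 2/unit, collide at t=3
Pair (1,2): pos 16,17 vel -2,-4 -> gap=1, closing at 2/unit, collide at t=1/2
Pair (2,3): pos 17,18 vel -4,-3 -> not approaching (rel speed -1 <= 0)
Earliest collision: t=1/2 between 1 and 2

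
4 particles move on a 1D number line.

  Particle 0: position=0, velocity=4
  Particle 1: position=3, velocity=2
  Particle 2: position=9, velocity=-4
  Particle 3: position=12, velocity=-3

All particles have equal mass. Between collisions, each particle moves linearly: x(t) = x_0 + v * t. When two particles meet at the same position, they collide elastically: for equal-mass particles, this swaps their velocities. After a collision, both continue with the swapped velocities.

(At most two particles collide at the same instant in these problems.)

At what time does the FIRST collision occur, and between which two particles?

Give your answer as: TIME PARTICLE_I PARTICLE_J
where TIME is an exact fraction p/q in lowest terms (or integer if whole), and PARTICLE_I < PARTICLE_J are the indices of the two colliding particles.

Pair (0,1): pos 0,3 vel 4,2 -> gap=3, closing at 2/unit, collide at t=3/2
Pair (1,2): pos 3,9 vel 2,-4 -> gap=6, closing at 6/unit, collide at t=1
Pair (2,3): pos 9,12 vel -4,-3 -> not approaching (rel speed -1 <= 0)
Earliest collision: t=1 between 1 and 2

Answer: 1 1 2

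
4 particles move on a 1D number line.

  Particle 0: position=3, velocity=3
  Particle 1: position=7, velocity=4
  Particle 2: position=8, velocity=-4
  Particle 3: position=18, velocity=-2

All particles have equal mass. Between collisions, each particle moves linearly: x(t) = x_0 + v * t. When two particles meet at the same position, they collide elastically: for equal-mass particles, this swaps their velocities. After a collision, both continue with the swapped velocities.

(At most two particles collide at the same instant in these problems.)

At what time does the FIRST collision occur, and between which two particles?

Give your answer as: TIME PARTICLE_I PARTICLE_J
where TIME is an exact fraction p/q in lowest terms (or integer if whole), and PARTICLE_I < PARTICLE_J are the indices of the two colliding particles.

Pair (0,1): pos 3,7 vel 3,4 -> not approaching (rel speed -1 <= 0)
Pair (1,2): pos 7,8 vel 4,-4 -> gap=1, closing at 8/unit, collide at t=1/8
Pair (2,3): pos 8,18 vel -4,-2 -> not approaching (rel speed -2 <= 0)
Earliest collision: t=1/8 between 1 and 2

Answer: 1/8 1 2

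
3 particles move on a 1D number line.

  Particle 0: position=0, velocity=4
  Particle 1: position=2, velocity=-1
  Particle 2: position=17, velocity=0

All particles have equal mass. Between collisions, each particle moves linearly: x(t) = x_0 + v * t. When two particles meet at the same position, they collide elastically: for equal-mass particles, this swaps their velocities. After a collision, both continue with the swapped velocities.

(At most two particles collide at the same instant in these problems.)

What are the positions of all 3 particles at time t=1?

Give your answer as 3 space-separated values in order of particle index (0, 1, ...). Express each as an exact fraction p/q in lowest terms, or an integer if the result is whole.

Answer: 1 4 17

Derivation:
Collision at t=2/5: particles 0 and 1 swap velocities; positions: p0=8/5 p1=8/5 p2=17; velocities now: v0=-1 v1=4 v2=0
Advance to t=1 (no further collisions before then); velocities: v0=-1 v1=4 v2=0; positions = 1 4 17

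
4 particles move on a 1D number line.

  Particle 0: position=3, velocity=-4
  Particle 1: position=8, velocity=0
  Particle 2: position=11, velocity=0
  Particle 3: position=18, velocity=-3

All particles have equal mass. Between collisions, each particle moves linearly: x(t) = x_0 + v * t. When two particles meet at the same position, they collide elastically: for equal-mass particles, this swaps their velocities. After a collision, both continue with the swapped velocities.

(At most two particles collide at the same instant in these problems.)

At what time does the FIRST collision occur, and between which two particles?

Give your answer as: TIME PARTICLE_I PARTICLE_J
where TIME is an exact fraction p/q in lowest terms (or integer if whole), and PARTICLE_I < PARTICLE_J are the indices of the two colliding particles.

Answer: 7/3 2 3

Derivation:
Pair (0,1): pos 3,8 vel -4,0 -> not approaching (rel speed -4 <= 0)
Pair (1,2): pos 8,11 vel 0,0 -> not approaching (rel speed 0 <= 0)
Pair (2,3): pos 11,18 vel 0,-3 -> gap=7, closing at 3/unit, collide at t=7/3
Earliest collision: t=7/3 between 2 and 3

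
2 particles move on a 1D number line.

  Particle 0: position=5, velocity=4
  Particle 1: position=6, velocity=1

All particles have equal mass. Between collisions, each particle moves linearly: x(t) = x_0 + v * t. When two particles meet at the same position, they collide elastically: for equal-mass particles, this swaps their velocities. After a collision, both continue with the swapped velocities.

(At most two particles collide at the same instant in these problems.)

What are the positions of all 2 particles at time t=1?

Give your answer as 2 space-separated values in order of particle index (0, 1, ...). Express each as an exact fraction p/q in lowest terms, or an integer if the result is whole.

Answer: 7 9

Derivation:
Collision at t=1/3: particles 0 and 1 swap velocities; positions: p0=19/3 p1=19/3; velocities now: v0=1 v1=4
Advance to t=1 (no further collisions before then); velocities: v0=1 v1=4; positions = 7 9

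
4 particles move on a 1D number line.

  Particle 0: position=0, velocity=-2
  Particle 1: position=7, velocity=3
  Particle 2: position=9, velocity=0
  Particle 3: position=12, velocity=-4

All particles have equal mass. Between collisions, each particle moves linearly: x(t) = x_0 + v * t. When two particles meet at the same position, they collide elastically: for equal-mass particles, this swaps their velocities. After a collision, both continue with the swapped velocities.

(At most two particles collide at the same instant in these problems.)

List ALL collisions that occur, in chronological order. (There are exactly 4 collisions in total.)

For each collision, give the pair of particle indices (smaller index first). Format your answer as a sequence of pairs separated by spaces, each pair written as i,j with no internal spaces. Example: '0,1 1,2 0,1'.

Collision at t=2/3: particles 1 and 2 swap velocities; positions: p0=-4/3 p1=9 p2=9 p3=28/3; velocities now: v0=-2 v1=0 v2=3 v3=-4
Collision at t=5/7: particles 2 and 3 swap velocities; positions: p0=-10/7 p1=9 p2=64/7 p3=64/7; velocities now: v0=-2 v1=0 v2=-4 v3=3
Collision at t=3/4: particles 1 and 2 swap velocities; positions: p0=-3/2 p1=9 p2=9 p3=37/4; velocities now: v0=-2 v1=-4 v2=0 v3=3
Collision at t=6: particles 0 and 1 swap velocities; positions: p0=-12 p1=-12 p2=9 p3=25; velocities now: v0=-4 v1=-2 v2=0 v3=3

Answer: 1,2 2,3 1,2 0,1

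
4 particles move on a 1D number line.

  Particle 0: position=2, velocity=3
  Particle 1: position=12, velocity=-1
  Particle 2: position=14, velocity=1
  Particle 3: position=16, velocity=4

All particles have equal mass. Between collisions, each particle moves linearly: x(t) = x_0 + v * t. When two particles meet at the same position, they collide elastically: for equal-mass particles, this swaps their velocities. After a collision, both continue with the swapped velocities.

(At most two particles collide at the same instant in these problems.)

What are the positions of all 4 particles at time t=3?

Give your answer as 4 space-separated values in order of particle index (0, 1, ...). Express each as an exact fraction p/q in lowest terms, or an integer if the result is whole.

Collision at t=5/2: particles 0 and 1 swap velocities; positions: p0=19/2 p1=19/2 p2=33/2 p3=26; velocities now: v0=-1 v1=3 v2=1 v3=4
Advance to t=3 (no further collisions before then); velocities: v0=-1 v1=3 v2=1 v3=4; positions = 9 11 17 28

Answer: 9 11 17 28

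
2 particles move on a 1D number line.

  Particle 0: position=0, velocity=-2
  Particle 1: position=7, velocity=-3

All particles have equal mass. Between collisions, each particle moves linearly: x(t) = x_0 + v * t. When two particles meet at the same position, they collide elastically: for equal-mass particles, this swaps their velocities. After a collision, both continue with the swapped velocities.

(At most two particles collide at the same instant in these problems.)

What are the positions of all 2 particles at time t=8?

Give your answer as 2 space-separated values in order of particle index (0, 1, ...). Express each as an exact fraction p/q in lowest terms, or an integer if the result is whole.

Collision at t=7: particles 0 and 1 swap velocities; positions: p0=-14 p1=-14; velocities now: v0=-3 v1=-2
Advance to t=8 (no further collisions before then); velocities: v0=-3 v1=-2; positions = -17 -16

Answer: -17 -16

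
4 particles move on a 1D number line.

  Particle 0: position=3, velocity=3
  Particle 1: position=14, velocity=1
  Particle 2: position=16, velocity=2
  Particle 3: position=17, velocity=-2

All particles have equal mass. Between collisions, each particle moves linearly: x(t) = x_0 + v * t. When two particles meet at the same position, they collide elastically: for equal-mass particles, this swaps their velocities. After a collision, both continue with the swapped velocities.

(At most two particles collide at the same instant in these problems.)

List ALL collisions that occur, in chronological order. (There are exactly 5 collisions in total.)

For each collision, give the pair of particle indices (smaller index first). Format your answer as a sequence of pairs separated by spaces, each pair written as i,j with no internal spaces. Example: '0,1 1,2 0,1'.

Collision at t=1/4: particles 2 and 3 swap velocities; positions: p0=15/4 p1=57/4 p2=33/2 p3=33/2; velocities now: v0=3 v1=1 v2=-2 v3=2
Collision at t=1: particles 1 and 2 swap velocities; positions: p0=6 p1=15 p2=15 p3=18; velocities now: v0=3 v1=-2 v2=1 v3=2
Collision at t=14/5: particles 0 and 1 swap velocities; positions: p0=57/5 p1=57/5 p2=84/5 p3=108/5; velocities now: v0=-2 v1=3 v2=1 v3=2
Collision at t=11/2: particles 1 and 2 swap velocities; positions: p0=6 p1=39/2 p2=39/2 p3=27; velocities now: v0=-2 v1=1 v2=3 v3=2
Collision at t=13: particles 2 and 3 swap velocities; positions: p0=-9 p1=27 p2=42 p3=42; velocities now: v0=-2 v1=1 v2=2 v3=3

Answer: 2,3 1,2 0,1 1,2 2,3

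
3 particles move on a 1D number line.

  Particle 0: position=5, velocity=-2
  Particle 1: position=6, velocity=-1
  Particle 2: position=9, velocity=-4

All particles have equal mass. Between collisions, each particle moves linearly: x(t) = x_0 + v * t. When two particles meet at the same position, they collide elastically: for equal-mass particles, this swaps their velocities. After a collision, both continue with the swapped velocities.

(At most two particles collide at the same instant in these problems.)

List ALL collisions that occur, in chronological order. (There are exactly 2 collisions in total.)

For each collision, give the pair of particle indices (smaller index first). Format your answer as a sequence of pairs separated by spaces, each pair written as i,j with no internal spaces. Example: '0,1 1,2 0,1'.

Answer: 1,2 0,1

Derivation:
Collision at t=1: particles 1 and 2 swap velocities; positions: p0=3 p1=5 p2=5; velocities now: v0=-2 v1=-4 v2=-1
Collision at t=2: particles 0 and 1 swap velocities; positions: p0=1 p1=1 p2=4; velocities now: v0=-4 v1=-2 v2=-1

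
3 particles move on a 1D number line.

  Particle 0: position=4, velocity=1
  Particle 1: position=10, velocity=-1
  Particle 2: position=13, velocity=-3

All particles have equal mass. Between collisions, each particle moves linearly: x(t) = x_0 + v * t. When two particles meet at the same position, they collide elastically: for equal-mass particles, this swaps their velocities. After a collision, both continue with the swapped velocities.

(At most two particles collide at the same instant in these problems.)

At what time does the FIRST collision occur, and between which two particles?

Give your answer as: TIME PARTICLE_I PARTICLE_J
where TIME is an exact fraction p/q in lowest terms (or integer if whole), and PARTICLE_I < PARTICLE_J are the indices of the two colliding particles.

Answer: 3/2 1 2

Derivation:
Pair (0,1): pos 4,10 vel 1,-1 -> gap=6, closing at 2/unit, collide at t=3
Pair (1,2): pos 10,13 vel -1,-3 -> gap=3, closing at 2/unit, collide at t=3/2
Earliest collision: t=3/2 between 1 and 2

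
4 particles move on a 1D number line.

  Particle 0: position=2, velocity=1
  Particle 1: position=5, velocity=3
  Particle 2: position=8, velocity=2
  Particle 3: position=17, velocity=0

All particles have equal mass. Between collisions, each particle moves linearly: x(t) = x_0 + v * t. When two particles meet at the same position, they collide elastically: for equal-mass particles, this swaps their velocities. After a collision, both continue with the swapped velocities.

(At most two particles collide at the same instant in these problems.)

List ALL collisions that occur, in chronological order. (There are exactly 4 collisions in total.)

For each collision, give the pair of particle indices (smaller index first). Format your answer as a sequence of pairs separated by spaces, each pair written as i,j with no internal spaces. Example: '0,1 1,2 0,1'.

Collision at t=3: particles 1 and 2 swap velocities; positions: p0=5 p1=14 p2=14 p3=17; velocities now: v0=1 v1=2 v2=3 v3=0
Collision at t=4: particles 2 and 3 swap velocities; positions: p0=6 p1=16 p2=17 p3=17; velocities now: v0=1 v1=2 v2=0 v3=3
Collision at t=9/2: particles 1 and 2 swap velocities; positions: p0=13/2 p1=17 p2=17 p3=37/2; velocities now: v0=1 v1=0 v2=2 v3=3
Collision at t=15: particles 0 and 1 swap velocities; positions: p0=17 p1=17 p2=38 p3=50; velocities now: v0=0 v1=1 v2=2 v3=3

Answer: 1,2 2,3 1,2 0,1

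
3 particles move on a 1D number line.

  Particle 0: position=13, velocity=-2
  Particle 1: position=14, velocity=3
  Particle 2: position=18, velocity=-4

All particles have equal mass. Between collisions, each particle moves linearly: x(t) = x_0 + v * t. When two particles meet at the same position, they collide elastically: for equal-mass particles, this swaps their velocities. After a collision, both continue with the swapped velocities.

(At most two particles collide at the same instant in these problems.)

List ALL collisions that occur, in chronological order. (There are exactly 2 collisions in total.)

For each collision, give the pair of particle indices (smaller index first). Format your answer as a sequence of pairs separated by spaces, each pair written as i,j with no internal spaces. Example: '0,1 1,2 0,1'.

Collision at t=4/7: particles 1 and 2 swap velocities; positions: p0=83/7 p1=110/7 p2=110/7; velocities now: v0=-2 v1=-4 v2=3
Collision at t=5/2: particles 0 and 1 swap velocities; positions: p0=8 p1=8 p2=43/2; velocities now: v0=-4 v1=-2 v2=3

Answer: 1,2 0,1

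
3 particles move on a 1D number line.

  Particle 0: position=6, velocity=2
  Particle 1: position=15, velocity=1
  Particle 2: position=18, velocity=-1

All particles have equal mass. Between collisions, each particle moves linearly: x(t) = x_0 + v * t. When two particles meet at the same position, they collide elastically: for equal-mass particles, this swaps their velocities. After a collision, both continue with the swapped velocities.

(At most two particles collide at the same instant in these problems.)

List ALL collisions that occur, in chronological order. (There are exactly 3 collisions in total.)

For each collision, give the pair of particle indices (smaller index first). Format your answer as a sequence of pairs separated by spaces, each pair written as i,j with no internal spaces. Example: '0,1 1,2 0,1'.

Collision at t=3/2: particles 1 and 2 swap velocities; positions: p0=9 p1=33/2 p2=33/2; velocities now: v0=2 v1=-1 v2=1
Collision at t=4: particles 0 and 1 swap velocities; positions: p0=14 p1=14 p2=19; velocities now: v0=-1 v1=2 v2=1
Collision at t=9: particles 1 and 2 swap velocities; positions: p0=9 p1=24 p2=24; velocities now: v0=-1 v1=1 v2=2

Answer: 1,2 0,1 1,2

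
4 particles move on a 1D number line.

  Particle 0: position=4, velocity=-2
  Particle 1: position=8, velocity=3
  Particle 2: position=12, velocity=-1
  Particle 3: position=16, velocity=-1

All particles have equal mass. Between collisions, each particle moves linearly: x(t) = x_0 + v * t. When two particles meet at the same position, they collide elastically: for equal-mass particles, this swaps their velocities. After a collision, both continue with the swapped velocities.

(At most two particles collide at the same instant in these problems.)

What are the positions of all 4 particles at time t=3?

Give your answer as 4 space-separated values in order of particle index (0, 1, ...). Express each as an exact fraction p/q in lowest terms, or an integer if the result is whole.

Collision at t=1: particles 1 and 2 swap velocities; positions: p0=2 p1=11 p2=11 p3=15; velocities now: v0=-2 v1=-1 v2=3 v3=-1
Collision at t=2: particles 2 and 3 swap velocities; positions: p0=0 p1=10 p2=14 p3=14; velocities now: v0=-2 v1=-1 v2=-1 v3=3
Advance to t=3 (no further collisions before then); velocities: v0=-2 v1=-1 v2=-1 v3=3; positions = -2 9 13 17

Answer: -2 9 13 17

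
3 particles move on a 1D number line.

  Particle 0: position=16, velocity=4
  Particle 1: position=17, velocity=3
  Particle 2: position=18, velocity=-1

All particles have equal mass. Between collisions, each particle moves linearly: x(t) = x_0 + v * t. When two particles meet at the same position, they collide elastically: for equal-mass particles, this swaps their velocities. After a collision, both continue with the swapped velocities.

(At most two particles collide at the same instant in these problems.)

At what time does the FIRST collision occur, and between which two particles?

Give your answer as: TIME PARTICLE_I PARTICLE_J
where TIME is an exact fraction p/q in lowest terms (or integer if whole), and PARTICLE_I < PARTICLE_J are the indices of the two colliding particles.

Answer: 1/4 1 2

Derivation:
Pair (0,1): pos 16,17 vel 4,3 -> gap=1, closing at 1/unit, collide at t=1
Pair (1,2): pos 17,18 vel 3,-1 -> gap=1, closing at 4/unit, collide at t=1/4
Earliest collision: t=1/4 between 1 and 2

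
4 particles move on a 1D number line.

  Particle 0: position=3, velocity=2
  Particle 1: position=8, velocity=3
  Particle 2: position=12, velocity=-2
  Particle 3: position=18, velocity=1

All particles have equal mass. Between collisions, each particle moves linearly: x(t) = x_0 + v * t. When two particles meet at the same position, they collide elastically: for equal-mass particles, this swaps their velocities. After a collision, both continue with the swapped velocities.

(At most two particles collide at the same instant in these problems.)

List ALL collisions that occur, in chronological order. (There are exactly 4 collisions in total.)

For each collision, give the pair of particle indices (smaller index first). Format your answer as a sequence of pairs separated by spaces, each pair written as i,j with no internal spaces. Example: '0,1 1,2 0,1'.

Answer: 1,2 0,1 2,3 1,2

Derivation:
Collision at t=4/5: particles 1 and 2 swap velocities; positions: p0=23/5 p1=52/5 p2=52/5 p3=94/5; velocities now: v0=2 v1=-2 v2=3 v3=1
Collision at t=9/4: particles 0 and 1 swap velocities; positions: p0=15/2 p1=15/2 p2=59/4 p3=81/4; velocities now: v0=-2 v1=2 v2=3 v3=1
Collision at t=5: particles 2 and 3 swap velocities; positions: p0=2 p1=13 p2=23 p3=23; velocities now: v0=-2 v1=2 v2=1 v3=3
Collision at t=15: particles 1 and 2 swap velocities; positions: p0=-18 p1=33 p2=33 p3=53; velocities now: v0=-2 v1=1 v2=2 v3=3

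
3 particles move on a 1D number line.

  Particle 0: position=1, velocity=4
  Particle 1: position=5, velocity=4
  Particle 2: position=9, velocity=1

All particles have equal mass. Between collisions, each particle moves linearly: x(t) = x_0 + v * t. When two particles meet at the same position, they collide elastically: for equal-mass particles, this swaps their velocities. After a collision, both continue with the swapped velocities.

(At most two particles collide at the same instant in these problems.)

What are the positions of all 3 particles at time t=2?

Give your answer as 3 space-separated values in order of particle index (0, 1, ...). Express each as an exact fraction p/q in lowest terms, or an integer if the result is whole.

Answer: 9 11 13

Derivation:
Collision at t=4/3: particles 1 and 2 swap velocities; positions: p0=19/3 p1=31/3 p2=31/3; velocities now: v0=4 v1=1 v2=4
Advance to t=2 (no further collisions before then); velocities: v0=4 v1=1 v2=4; positions = 9 11 13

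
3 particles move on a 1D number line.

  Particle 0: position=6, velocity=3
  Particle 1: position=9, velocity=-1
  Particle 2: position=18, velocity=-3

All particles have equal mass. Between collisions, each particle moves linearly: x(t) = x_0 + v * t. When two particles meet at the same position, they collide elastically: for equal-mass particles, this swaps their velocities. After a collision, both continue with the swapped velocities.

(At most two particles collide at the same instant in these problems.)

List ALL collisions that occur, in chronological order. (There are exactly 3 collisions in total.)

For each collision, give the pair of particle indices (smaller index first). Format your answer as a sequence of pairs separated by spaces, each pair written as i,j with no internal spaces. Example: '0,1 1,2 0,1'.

Collision at t=3/4: particles 0 and 1 swap velocities; positions: p0=33/4 p1=33/4 p2=63/4; velocities now: v0=-1 v1=3 v2=-3
Collision at t=2: particles 1 and 2 swap velocities; positions: p0=7 p1=12 p2=12; velocities now: v0=-1 v1=-3 v2=3
Collision at t=9/2: particles 0 and 1 swap velocities; positions: p0=9/2 p1=9/2 p2=39/2; velocities now: v0=-3 v1=-1 v2=3

Answer: 0,1 1,2 0,1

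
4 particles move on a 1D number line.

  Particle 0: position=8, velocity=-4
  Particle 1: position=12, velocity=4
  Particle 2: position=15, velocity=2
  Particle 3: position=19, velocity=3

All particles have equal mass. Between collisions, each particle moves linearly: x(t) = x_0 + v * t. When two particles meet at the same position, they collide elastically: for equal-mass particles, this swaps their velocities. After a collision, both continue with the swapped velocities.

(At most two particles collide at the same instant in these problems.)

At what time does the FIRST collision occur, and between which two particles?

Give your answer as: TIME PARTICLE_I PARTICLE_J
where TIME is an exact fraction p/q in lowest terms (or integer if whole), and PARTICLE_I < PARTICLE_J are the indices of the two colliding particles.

Answer: 3/2 1 2

Derivation:
Pair (0,1): pos 8,12 vel -4,4 -> not approaching (rel speed -8 <= 0)
Pair (1,2): pos 12,15 vel 4,2 -> gap=3, closing at 2/unit, collide at t=3/2
Pair (2,3): pos 15,19 vel 2,3 -> not approaching (rel speed -1 <= 0)
Earliest collision: t=3/2 between 1 and 2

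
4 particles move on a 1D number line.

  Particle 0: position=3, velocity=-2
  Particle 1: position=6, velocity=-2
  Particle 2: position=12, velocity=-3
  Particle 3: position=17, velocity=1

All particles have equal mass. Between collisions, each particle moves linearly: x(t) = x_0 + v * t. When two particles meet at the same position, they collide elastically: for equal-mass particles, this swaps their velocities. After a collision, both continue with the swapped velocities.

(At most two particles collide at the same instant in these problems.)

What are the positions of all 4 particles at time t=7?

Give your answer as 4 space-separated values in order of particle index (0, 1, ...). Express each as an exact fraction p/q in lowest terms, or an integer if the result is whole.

Collision at t=6: particles 1 and 2 swap velocities; positions: p0=-9 p1=-6 p2=-6 p3=23; velocities now: v0=-2 v1=-3 v2=-2 v3=1
Advance to t=7 (no further collisions before then); velocities: v0=-2 v1=-3 v2=-2 v3=1; positions = -11 -9 -8 24

Answer: -11 -9 -8 24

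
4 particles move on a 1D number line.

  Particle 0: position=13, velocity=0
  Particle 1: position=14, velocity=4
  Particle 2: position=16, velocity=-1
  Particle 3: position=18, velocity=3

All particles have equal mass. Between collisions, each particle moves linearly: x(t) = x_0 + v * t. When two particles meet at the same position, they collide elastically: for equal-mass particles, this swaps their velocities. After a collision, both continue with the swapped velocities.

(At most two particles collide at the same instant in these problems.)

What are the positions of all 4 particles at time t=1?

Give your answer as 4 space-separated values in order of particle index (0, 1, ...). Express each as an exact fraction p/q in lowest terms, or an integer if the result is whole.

Answer: 13 15 18 21

Derivation:
Collision at t=2/5: particles 1 and 2 swap velocities; positions: p0=13 p1=78/5 p2=78/5 p3=96/5; velocities now: v0=0 v1=-1 v2=4 v3=3
Advance to t=1 (no further collisions before then); velocities: v0=0 v1=-1 v2=4 v3=3; positions = 13 15 18 21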